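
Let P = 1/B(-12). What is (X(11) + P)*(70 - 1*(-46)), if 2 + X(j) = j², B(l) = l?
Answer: 41383/3 ≈ 13794.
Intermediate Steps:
X(j) = -2 + j²
P = -1/12 (P = 1/(-12) = -1/12 ≈ -0.083333)
(X(11) + P)*(70 - 1*(-46)) = ((-2 + 11²) - 1/12)*(70 - 1*(-46)) = ((-2 + 121) - 1/12)*(70 + 46) = (119 - 1/12)*116 = (1427/12)*116 = 41383/3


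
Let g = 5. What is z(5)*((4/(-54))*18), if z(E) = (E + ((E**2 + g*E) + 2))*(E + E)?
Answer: -760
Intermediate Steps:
z(E) = 2*E*(2 + E**2 + 6*E) (z(E) = (E + ((E**2 + 5*E) + 2))*(E + E) = (E + (2 + E**2 + 5*E))*(2*E) = (2 + E**2 + 6*E)*(2*E) = 2*E*(2 + E**2 + 6*E))
z(5)*((4/(-54))*18) = (2*5*(2 + 5**2 + 6*5))*((4/(-54))*18) = (2*5*(2 + 25 + 30))*((4*(-1/54))*18) = (2*5*57)*(-2/27*18) = 570*(-4/3) = -760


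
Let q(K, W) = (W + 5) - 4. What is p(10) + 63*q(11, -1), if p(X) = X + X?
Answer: 20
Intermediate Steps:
p(X) = 2*X
q(K, W) = 1 + W (q(K, W) = (5 + W) - 4 = 1 + W)
p(10) + 63*q(11, -1) = 2*10 + 63*(1 - 1) = 20 + 63*0 = 20 + 0 = 20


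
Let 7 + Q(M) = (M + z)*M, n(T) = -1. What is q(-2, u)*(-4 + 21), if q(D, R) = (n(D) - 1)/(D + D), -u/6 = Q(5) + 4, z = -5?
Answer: 17/2 ≈ 8.5000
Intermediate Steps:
Q(M) = -7 + M*(-5 + M) (Q(M) = -7 + (M - 5)*M = -7 + (-5 + M)*M = -7 + M*(-5 + M))
u = 18 (u = -6*((-7 + 5² - 5*5) + 4) = -6*((-7 + 25 - 25) + 4) = -6*(-7 + 4) = -6*(-3) = 18)
q(D, R) = -1/D (q(D, R) = (-1 - 1)/(D + D) = -2*1/(2*D) = -1/D)
q(-2, u)*(-4 + 21) = (-1/(-2))*(-4 + 21) = -1*(-½)*17 = (½)*17 = 17/2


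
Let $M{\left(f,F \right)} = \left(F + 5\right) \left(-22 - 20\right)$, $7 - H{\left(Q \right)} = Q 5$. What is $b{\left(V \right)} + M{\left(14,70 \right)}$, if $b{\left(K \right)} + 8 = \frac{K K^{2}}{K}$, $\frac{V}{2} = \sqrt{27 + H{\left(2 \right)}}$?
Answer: $-3062$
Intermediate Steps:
$H{\left(Q \right)} = 7 - 5 Q$ ($H{\left(Q \right)} = 7 - Q 5 = 7 - 5 Q$)
$M{\left(f,F \right)} = -210 - 42 F$ ($M{\left(f,F \right)} = \left(5 + F\right) \left(-42\right) = -210 - 42 F$)
$V = 4 \sqrt{6}$ ($V = 2 \sqrt{27 + \left(7 - 10\right)} = 2 \sqrt{27 - 3} = 2 \sqrt{24} = 2 \cdot 2 \sqrt{6} = 4 \sqrt{6} \approx 9.798$)
$b{\left(K \right)} = -8 + K^{2}$ ($b{\left(K \right)} = -8 + \frac{K K^{2}}{K} = -8 + \frac{K^{3}}{K} = -8 + K^{2}$)
$b{\left(V \right)} + M{\left(14,70 \right)} = \left(-8 + \left(4 \sqrt{6}\right)^{2}\right) - 3150 = \left(-8 + 96\right) - 3150 = 88 - 3150 = -3062$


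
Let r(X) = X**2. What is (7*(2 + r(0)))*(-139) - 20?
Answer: -1966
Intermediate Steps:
(7*(2 + r(0)))*(-139) - 20 = (7*(2 + 0**2))*(-139) - 20 = (7*(2 + 0))*(-139) - 20 = (7*2)*(-139) - 20 = 14*(-139) - 20 = -1946 - 20 = -1966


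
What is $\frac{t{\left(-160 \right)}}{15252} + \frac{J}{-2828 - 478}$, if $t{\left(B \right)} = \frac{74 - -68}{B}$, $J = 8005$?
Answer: $- \frac{542645307}{224102720} \approx -2.4214$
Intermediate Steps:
$t{\left(B \right)} = \frac{142}{B}$ ($t{\left(B \right)} = \frac{74 + 68}{B} = \frac{142}{B}$)
$\frac{t{\left(-160 \right)}}{15252} + \frac{J}{-2828 - 478} = \frac{142 \frac{1}{-160}}{15252} + \frac{8005}{-2828 - 478} = 142 \left(- \frac{1}{160}\right) \frac{1}{15252} + \frac{8005}{-3306} = \left(- \frac{71}{80}\right) \frac{1}{15252} + 8005 \left(- \frac{1}{3306}\right) = - \frac{71}{1220160} - \frac{8005}{3306} = - \frac{542645307}{224102720}$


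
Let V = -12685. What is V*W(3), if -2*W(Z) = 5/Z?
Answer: 63425/6 ≈ 10571.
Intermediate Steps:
W(Z) = -5/(2*Z)
V*W(3) = -(-63425)/(2*3) = -12685*(-⅚) = 63425/6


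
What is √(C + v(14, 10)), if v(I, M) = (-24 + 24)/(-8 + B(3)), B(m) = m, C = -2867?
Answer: I*√2867 ≈ 53.544*I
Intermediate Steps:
v(I, M) = 0 (v(I, M) = (-24 + 24)/(-8 + 3) = 0/(-5) = 0*(-⅕) = 0)
√(C + v(14, 10)) = √(-2867 + 0) = √(-2867) = I*√2867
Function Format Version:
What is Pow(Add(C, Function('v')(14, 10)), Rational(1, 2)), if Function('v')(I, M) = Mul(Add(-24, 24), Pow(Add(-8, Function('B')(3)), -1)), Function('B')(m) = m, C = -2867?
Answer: Mul(I, Pow(2867, Rational(1, 2))) ≈ Mul(53.544, I)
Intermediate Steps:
Function('v')(I, M) = 0 (Function('v')(I, M) = Mul(Add(-24, 24), Pow(Add(-8, 3), -1)) = Mul(0, Pow(-5, -1)) = Mul(0, Rational(-1, 5)) = 0)
Pow(Add(C, Function('v')(14, 10)), Rational(1, 2)) = Pow(Add(-2867, 0), Rational(1, 2)) = Pow(-2867, Rational(1, 2)) = Mul(I, Pow(2867, Rational(1, 2)))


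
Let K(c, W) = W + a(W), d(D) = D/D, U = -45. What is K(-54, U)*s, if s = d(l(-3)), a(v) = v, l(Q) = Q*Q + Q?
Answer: -90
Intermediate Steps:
l(Q) = Q + Q² (l(Q) = Q² + Q = Q + Q²)
d(D) = 1
s = 1
K(c, W) = 2*W (K(c, W) = W + W = 2*W)
K(-54, U)*s = (2*(-45))*1 = -90*1 = -90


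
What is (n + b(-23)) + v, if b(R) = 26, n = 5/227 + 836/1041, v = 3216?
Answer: 766302271/236307 ≈ 3242.8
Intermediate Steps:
n = 194977/236307 (n = 5*(1/227) + 836*(1/1041) = 5/227 + 836/1041 = 194977/236307 ≈ 0.82510)
(n + b(-23)) + v = (194977/236307 + 26) + 3216 = 6338959/236307 + 3216 = 766302271/236307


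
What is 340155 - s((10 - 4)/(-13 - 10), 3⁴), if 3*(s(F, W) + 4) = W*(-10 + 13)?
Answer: 340078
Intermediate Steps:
s(F, W) = -4 + W (s(F, W) = -4 + (W*(-10 + 13))/3 = -4 + (W*3)/3 = -4 + (3*W)/3 = -4 + W)
340155 - s((10 - 4)/(-13 - 10), 3⁴) = 340155 - (-4 + 3⁴) = 340155 - (-4 + 81) = 340155 - 1*77 = 340155 - 77 = 340078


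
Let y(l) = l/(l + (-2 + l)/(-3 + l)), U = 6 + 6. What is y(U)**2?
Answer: 2916/3481 ≈ 0.83769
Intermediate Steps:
U = 12
y(l) = l/(l + (-2 + l)/(-3 + l))
y(U)**2 = (12*(-3 + 12)/(-2 + 12**2 - 2*12))**2 = (12*9/(-2 + 144 - 24))**2 = (12*9/118)**2 = (12*(1/118)*9)**2 = (54/59)**2 = 2916/3481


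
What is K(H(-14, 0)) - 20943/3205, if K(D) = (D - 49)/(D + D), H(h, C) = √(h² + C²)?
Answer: -99797/12820 ≈ -7.7845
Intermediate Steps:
H(h, C) = √(C² + h²)
K(D) = (-49 + D)/(2*D) (K(D) = (-49 + D)/((2*D)) = (-49 + D)*(1/(2*D)) = (-49 + D)/(2*D))
K(H(-14, 0)) - 20943/3205 = (-49 + √(0² + (-14)²))/(2*(√(0² + (-14)²))) - 20943/3205 = (-49 + √(0 + 196))/(2*(√(0 + 196))) - 20943/3205 = (-49 + √196)/(2*(√196)) - 1*20943/3205 = (½)*(-49 + 14)/14 - 20943/3205 = (½)*(1/14)*(-35) - 20943/3205 = -5/4 - 20943/3205 = -99797/12820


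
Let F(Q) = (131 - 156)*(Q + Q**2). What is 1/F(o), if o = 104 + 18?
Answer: -1/375150 ≈ -2.6656e-6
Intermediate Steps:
o = 122
F(Q) = -25*Q - 25*Q**2 (F(Q) = -25*(Q + Q**2) = -25*Q - 25*Q**2)
1/F(o) = 1/(-25*122*(1 + 122)) = 1/(-25*122*123) = 1/(-375150) = -1/375150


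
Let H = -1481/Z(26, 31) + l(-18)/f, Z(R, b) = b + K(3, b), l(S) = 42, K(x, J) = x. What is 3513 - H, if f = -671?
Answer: 81140761/22814 ≈ 3556.6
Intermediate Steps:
Z(R, b) = 3 + b (Z(R, b) = b + 3 = 3 + b)
H = -995179/22814 (H = -1481/(3 + 31) + 42/(-671) = -1481/34 + 42*(-1/671) = -1481*1/34 - 42/671 = -1481/34 - 42/671 = -995179/22814 ≈ -43.621)
3513 - H = 3513 - 1*(-995179/22814) = 3513 + 995179/22814 = 81140761/22814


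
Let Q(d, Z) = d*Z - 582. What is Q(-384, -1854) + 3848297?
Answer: 4559651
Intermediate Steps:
Q(d, Z) = -582 + Z*d (Q(d, Z) = Z*d - 582 = -582 + Z*d)
Q(-384, -1854) + 3848297 = (-582 - 1854*(-384)) + 3848297 = (-582 + 711936) + 3848297 = 711354 + 3848297 = 4559651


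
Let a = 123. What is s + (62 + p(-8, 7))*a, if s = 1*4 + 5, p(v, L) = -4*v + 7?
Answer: 12432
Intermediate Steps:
p(v, L) = 7 - 4*v
s = 9 (s = 4 + 5 = 9)
s + (62 + p(-8, 7))*a = 9 + (62 + (7 - 4*(-8)))*123 = 9 + (62 + (7 + 32))*123 = 9 + (62 + 39)*123 = 9 + 101*123 = 9 + 12423 = 12432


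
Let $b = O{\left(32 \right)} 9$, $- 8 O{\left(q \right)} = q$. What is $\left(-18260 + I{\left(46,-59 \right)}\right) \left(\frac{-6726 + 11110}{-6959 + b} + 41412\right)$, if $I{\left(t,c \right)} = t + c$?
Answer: $- \frac{5293186615788}{6995} \approx -7.5671 \cdot 10^{8}$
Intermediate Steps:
$O{\left(q \right)} = - \frac{q}{8}$
$I{\left(t,c \right)} = c + t$
$b = -36$ ($b = \left(- \frac{1}{8}\right) 32 \cdot 9 = \left(-4\right) 9 = -36$)
$\left(-18260 + I{\left(46,-59 \right)}\right) \left(\frac{-6726 + 11110}{-6959 + b} + 41412\right) = \left(-18260 + \left(-59 + 46\right)\right) \left(\frac{-6726 + 11110}{-6959 - 36} + 41412\right) = \left(-18260 - 13\right) \left(\frac{4384}{-6995} + 41412\right) = - 18273 \left(4384 \left(- \frac{1}{6995}\right) + 41412\right) = - 18273 \left(- \frac{4384}{6995} + 41412\right) = \left(-18273\right) \frac{289672556}{6995} = - \frac{5293186615788}{6995}$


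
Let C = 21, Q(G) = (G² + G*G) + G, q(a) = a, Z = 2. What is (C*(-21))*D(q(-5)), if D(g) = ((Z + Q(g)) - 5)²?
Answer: -777924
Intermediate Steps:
Q(G) = G + 2*G² (Q(G) = (G² + G²) + G = 2*G² + G = G + 2*G²)
D(g) = (-3 + g*(1 + 2*g))² (D(g) = ((2 + g*(1 + 2*g)) - 5)² = (-3 + g*(1 + 2*g))²)
(C*(-21))*D(q(-5)) = (21*(-21))*(-3 - 5*(1 + 2*(-5)))² = -441*(-3 - 5*(1 - 10))² = -441*(-3 - 5*(-9))² = -441*(-3 + 45)² = -441*42² = -441*1764 = -777924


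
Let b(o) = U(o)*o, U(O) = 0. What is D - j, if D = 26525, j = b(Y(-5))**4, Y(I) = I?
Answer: 26525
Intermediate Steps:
b(o) = 0 (b(o) = 0*o = 0)
j = 0 (j = 0**4 = 0)
D - j = 26525 - 1*0 = 26525 + 0 = 26525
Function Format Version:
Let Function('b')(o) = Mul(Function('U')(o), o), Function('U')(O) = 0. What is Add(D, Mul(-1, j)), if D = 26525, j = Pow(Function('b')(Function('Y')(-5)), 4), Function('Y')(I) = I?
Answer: 26525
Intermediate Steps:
Function('b')(o) = 0 (Function('b')(o) = Mul(0, o) = 0)
j = 0 (j = Pow(0, 4) = 0)
Add(D, Mul(-1, j)) = Add(26525, Mul(-1, 0)) = Add(26525, 0) = 26525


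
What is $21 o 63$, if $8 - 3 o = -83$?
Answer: $40131$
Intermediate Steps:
$o = \frac{91}{3}$ ($o = \frac{8}{3} - - \frac{83}{3} = \frac{8}{3} + \frac{83}{3} = \frac{91}{3} \approx 30.333$)
$21 o 63 = 21 \cdot \frac{91}{3} \cdot 63 = 637 \cdot 63 = 40131$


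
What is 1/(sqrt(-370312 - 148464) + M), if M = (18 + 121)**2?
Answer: 19321/373819817 - 2*I*sqrt(129694)/373819817 ≈ 5.1685e-5 - 1.9268e-6*I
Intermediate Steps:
M = 19321 (M = 139**2 = 19321)
1/(sqrt(-370312 - 148464) + M) = 1/(sqrt(-370312 - 148464) + 19321) = 1/(sqrt(-518776) + 19321) = 1/(2*I*sqrt(129694) + 19321) = 1/(19321 + 2*I*sqrt(129694))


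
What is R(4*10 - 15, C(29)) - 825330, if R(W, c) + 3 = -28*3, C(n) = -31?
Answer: -825417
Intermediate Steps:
R(W, c) = -87 (R(W, c) = -3 - 28*3 = -3 - 84 = -87)
R(4*10 - 15, C(29)) - 825330 = -87 - 825330 = -825417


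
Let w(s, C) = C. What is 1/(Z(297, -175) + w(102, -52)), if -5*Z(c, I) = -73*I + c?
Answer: -5/13332 ≈ -0.00037504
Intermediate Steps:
Z(c, I) = -c/5 + 73*I/5 (Z(c, I) = -(-73*I + c)/5 = -(c - 73*I)/5 = -c/5 + 73*I/5)
1/(Z(297, -175) + w(102, -52)) = 1/((-⅕*297 + (73/5)*(-175)) - 52) = 1/((-297/5 - 2555) - 52) = 1/(-13072/5 - 52) = 1/(-13332/5) = -5/13332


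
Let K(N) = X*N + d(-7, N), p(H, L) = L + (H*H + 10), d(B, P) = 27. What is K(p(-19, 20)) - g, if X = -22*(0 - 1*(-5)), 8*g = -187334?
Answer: -78265/4 ≈ -19566.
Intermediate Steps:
g = -93667/4 (g = (1/8)*(-187334) = -93667/4 ≈ -23417.)
p(H, L) = 10 + L + H**2 (p(H, L) = L + (H**2 + 10) = L + (10 + H**2) = 10 + L + H**2)
X = -110 (X = -22*(0 + 5) = -22*5 = -110)
K(N) = 27 - 110*N (K(N) = -110*N + 27 = 27 - 110*N)
K(p(-19, 20)) - g = (27 - 110*(10 + 20 + (-19)**2)) - 1*(-93667/4) = (27 - 110*(10 + 20 + 361)) + 93667/4 = (27 - 110*391) + 93667/4 = (27 - 43010) + 93667/4 = -42983 + 93667/4 = -78265/4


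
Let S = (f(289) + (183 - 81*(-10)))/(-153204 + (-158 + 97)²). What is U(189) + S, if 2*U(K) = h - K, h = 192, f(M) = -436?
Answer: 447335/298966 ≈ 1.4963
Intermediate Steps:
U(K) = 96 - K/2 (U(K) = (192 - K)/2 = 96 - K/2)
S = -557/149483 (S = (-436 + (183 - 81*(-10)))/(-153204 + (-158 + 97)²) = (-436 + (183 + 810))/(-153204 + (-61)²) = (-436 + 993)/(-153204 + 3721) = 557/(-149483) = 557*(-1/149483) = -557/149483 ≈ -0.0037262)
U(189) + S = (96 - ½*189) - 557/149483 = (96 - 189/2) - 557/149483 = 3/2 - 557/149483 = 447335/298966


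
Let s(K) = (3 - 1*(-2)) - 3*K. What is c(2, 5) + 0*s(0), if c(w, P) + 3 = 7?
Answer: 4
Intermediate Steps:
c(w, P) = 4 (c(w, P) = -3 + 7 = 4)
s(K) = 5 - 3*K (s(K) = (3 + 2) - 3*K = 5 - 3*K)
c(2, 5) + 0*s(0) = 4 + 0*(5 - 3*0) = 4 + 0*(5 + 0) = 4 + 0*5 = 4 + 0 = 4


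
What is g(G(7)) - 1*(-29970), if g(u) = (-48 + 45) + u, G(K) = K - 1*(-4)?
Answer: 29978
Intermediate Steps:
G(K) = 4 + K (G(K) = K + 4 = 4 + K)
g(u) = -3 + u
g(G(7)) - 1*(-29970) = (-3 + (4 + 7)) - 1*(-29970) = (-3 + 11) + 29970 = 8 + 29970 = 29978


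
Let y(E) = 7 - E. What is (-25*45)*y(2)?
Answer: -5625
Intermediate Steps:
(-25*45)*y(2) = (-25*45)*(7 - 1*2) = -1125*(7 - 2) = -1125*5 = -5625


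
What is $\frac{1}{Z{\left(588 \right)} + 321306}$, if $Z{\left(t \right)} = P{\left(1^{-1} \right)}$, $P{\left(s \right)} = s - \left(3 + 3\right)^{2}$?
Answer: $\frac{1}{321271} \approx 3.1126 \cdot 10^{-6}$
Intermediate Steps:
$P{\left(s \right)} = -36 + s$ ($P{\left(s \right)} = s - 6^{2} = s - 36 = -36 + s$)
$Z{\left(t \right)} = -35$ ($Z{\left(t \right)} = -36 + 1^{-1} = -36 + 1 = -35$)
$\frac{1}{Z{\left(588 \right)} + 321306} = \frac{1}{-35 + 321306} = \frac{1}{321271}$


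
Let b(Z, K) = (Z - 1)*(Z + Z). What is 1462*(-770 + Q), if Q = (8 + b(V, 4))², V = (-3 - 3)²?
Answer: 9342200468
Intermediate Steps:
V = 36 (V = (-6)² = 36)
b(Z, K) = 2*Z*(-1 + Z) (b(Z, K) = (-1 + Z)*(2*Z) = 2*Z*(-1 + Z))
Q = 6390784 (Q = (8 + 2*36*(-1 + 36))² = (8 + 2*36*35)² = (8 + 2520)² = 2528² = 6390784)
1462*(-770 + Q) = 1462*(-770 + 6390784) = 1462*6390014 = 9342200468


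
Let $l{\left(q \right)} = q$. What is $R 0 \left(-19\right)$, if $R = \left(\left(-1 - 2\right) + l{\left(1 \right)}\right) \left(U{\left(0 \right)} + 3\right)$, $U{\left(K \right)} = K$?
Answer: $0$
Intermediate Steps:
$R = -6$ ($R = \left(\left(-1 - 2\right) + 1\right) \left(0 + 3\right) = \left(\left(-1 - 2\right) + 1\right) 3 = \left(-3 + 1\right) 3 = \left(-2\right) 3 = -6$)
$R 0 \left(-19\right) = \left(-6\right) 0 \left(-19\right) = 0 \left(-19\right) = 0$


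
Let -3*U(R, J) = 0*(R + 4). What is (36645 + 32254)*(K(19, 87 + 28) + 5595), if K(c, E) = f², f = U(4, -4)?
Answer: 385489905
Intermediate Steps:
U(R, J) = 0 (U(R, J) = -0*(R + 4) = -0*(4 + R) = -⅓*0 = 0)
f = 0
K(c, E) = 0 (K(c, E) = 0² = 0)
(36645 + 32254)*(K(19, 87 + 28) + 5595) = (36645 + 32254)*(0 + 5595) = 68899*5595 = 385489905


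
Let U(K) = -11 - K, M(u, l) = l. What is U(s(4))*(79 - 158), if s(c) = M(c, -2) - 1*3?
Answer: 474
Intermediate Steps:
s(c) = -5 (s(c) = -2 - 1*3 = -2 - 3 = -5)
U(s(4))*(79 - 158) = (-11 - 1*(-5))*(79 - 158) = (-11 + 5)*(-79) = -6*(-79) = 474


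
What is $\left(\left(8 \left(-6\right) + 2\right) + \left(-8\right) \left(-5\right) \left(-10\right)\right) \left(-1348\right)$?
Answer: $601208$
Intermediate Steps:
$\left(\left(8 \left(-6\right) + 2\right) + \left(-8\right) \left(-5\right) \left(-10\right)\right) \left(-1348\right) = \left(\left(-48 + 2\right) + 40 \left(-10\right)\right) \left(-1348\right) = \left(-46 - 400\right) \left(-1348\right) = \left(-446\right) \left(-1348\right) = 601208$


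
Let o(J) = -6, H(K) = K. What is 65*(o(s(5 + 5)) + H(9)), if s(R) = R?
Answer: 195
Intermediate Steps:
65*(o(s(5 + 5)) + H(9)) = 65*(-6 + 9) = 65*3 = 195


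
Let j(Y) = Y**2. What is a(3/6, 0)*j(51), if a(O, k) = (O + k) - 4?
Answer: -18207/2 ≈ -9103.5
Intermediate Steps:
a(O, k) = -4 + O + k
a(3/6, 0)*j(51) = (-4 + 3/6 + 0)*51**2 = (-4 + 3*(1/6) + 0)*2601 = (-4 + 1/2 + 0)*2601 = -7/2*2601 = -18207/2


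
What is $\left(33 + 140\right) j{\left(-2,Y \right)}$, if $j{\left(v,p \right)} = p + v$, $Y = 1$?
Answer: $-173$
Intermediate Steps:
$\left(33 + 140\right) j{\left(-2,Y \right)} = \left(33 + 140\right) \left(1 - 2\right) = 173 \left(-1\right) = -173$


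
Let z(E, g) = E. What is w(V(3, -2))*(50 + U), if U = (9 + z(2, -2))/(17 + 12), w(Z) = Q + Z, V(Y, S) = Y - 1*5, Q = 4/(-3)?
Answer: -4870/29 ≈ -167.93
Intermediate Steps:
Q = -4/3 (Q = 4*(-1/3) = -4/3 ≈ -1.3333)
V(Y, S) = -5 + Y (V(Y, S) = Y - 5 = -5 + Y)
w(Z) = -4/3 + Z
U = 11/29 (U = (9 + 2)/(17 + 12) = 11/29 ≈ 0.37931)
w(V(3, -2))*(50 + U) = (-4/3 + (-5 + 3))*(50 + 11/29) = (-4/3 - 2)*(1461/29) = -10/3*1461/29 = -4870/29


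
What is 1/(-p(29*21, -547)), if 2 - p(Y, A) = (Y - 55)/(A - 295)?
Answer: -421/1119 ≈ -0.37623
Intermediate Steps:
p(Y, A) = 2 - (-55 + Y)/(-295 + A) (p(Y, A) = 2 - (Y - 55)/(A - 295) = 2 - (-55 + Y)/(-295 + A))
1/(-p(29*21, -547)) = 1/(-(-535 - 29*21 + 2*(-547))/(-295 - 547)) = 1/(-(-535 - 1*609 - 1094)/(-842)) = 1/(-(-1)*(-535 - 609 - 1094)/842) = 1/(-(-1)*(-2238)/842) = 1/(-1*1119/421) = 1/(-1119/421) = -421/1119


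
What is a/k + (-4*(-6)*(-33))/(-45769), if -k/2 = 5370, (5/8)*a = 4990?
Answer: -89228404/122889765 ≈ -0.72608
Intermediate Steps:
a = 7984 (a = (8/5)*4990 = 7984)
k = -10740 (k = -2*5370 = -10740)
a/k + (-4*(-6)*(-33))/(-45769) = 7984/(-10740) + (-4*(-6)*(-33))/(-45769) = 7984*(-1/10740) + (24*(-33))*(-1/45769) = -1996/2685 - 792*(-1/45769) = -1996/2685 + 792/45769 = -89228404/122889765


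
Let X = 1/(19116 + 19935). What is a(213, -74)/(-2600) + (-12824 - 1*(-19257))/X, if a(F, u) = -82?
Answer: 326579607941/1300 ≈ 2.5122e+8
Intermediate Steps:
X = 1/39051 ≈ 2.5608e-5
a(213, -74)/(-2600) + (-12824 - 1*(-19257))/X = -82/(-2600) + (-12824 - 1*(-19257))/(1/39051) = -82*(-1/2600) + (-12824 + 19257)*39051 = 41/1300 + 6433*39051 = 41/1300 + 251215083 = 326579607941/1300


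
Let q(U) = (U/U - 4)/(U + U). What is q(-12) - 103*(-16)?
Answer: 13185/8 ≈ 1648.1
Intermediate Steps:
q(U) = -3/(2*U) (q(U) = (1 - 4)/((2*U)) = -3/(2*U))
q(-12) - 103*(-16) = -3/2/(-12) - 103*(-16) = -3/2*(-1/12) + 1648 = ⅛ + 1648 = 13185/8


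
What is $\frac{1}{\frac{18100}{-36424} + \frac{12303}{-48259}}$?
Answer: $- \frac{439446454}{330403093} \approx -1.33$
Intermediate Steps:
$\frac{1}{\frac{18100}{-36424} + \frac{12303}{-48259}} = \frac{1}{18100 \left(- \frac{1}{36424}\right) + 12303 \left(- \frac{1}{48259}\right)} = \frac{1}{- \frac{4525}{9106} - \frac{12303}{48259}} = \frac{1}{- \frac{330403093}{439446454}} = - \frac{439446454}{330403093}$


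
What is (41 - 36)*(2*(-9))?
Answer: -90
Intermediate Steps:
(41 - 36)*(2*(-9)) = 5*(-18) = -90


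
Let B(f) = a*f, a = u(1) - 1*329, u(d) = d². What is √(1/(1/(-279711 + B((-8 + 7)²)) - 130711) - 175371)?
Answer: I*√234973610007824866855357370/36604177730 ≈ 418.77*I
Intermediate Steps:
a = -328 (a = 1² - 1*329 = 1 - 329 = -328)
B(f) = -328*f
√(1/(1/(-279711 + B((-8 + 7)²)) - 130711) - 175371) = √(1/(1/(-279711 - 328*(-8 + 7)²) - 130711) - 175371) = √(1/(1/(-279711 - 328*(-1)²) - 130711) - 175371) = √(1/(1/(-279711 - 328*1) - 130711) - 175371) = √(1/(1/(-279711 - 328) - 130711) - 175371) = √(1/(1/(-280039) - 130711) - 175371) = √(1/(-1/280039 - 130711) - 175371) = √(1/(-36604177730/280039) - 175371) = √(-280039/36604177730 - 175371) = √(-6419311252967869/36604177730) = I*√234973610007824866855357370/36604177730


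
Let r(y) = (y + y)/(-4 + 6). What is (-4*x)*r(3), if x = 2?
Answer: -24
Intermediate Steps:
r(y) = y (r(y) = (2*y)/2 = (2*y)*(½) = y)
(-4*x)*r(3) = -4*2*3 = -8*3 = -24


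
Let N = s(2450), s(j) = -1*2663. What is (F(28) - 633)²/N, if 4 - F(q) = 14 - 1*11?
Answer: -399424/2663 ≈ -149.99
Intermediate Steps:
F(q) = 1 (F(q) = 4 - (14 - 1*11) = 4 - (14 - 11) = 4 - 1*3 = 4 - 3 = 1)
s(j) = -2663
N = -2663
(F(28) - 633)²/N = (1 - 633)²/(-2663) = (-632)²*(-1/2663) = 399424*(-1/2663) = -399424/2663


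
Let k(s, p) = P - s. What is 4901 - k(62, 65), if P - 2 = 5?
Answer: 4956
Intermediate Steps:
P = 7 (P = 2 + 5 = 7)
k(s, p) = 7 - s
4901 - k(62, 65) = 4901 - (7 - 1*62) = 4901 - (7 - 62) = 4901 - 1*(-55) = 4901 + 55 = 4956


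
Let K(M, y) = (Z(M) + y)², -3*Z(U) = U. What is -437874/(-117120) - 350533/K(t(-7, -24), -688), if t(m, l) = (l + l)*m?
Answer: 124575487/39040000 ≈ 3.1910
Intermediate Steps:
Z(U) = -U/3
t(m, l) = 2*l*m (t(m, l) = (2*l)*m = 2*l*m)
K(M, y) = (y - M/3)² (K(M, y) = (-M/3 + y)² = (y - M/3)²)
-437874/(-117120) - 350533/K(t(-7, -24), -688) = -437874/(-117120) - 350533*9/(2*(-24)*(-7) - 3*(-688))² = -437874*(-1/117120) - 350533*9/(336 + 2064)² = 72979/19520 - 350533/((⅑)*2400²) = 72979/19520 - 350533/((⅑)*5760000) = 72979/19520 - 350533/640000 = 124575487/39040000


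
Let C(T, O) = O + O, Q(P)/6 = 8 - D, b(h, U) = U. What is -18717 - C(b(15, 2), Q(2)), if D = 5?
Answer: -18753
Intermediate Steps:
Q(P) = 18 (Q(P) = 6*(8 - 1*5) = 6*(8 - 5) = 6*3 = 18)
C(T, O) = 2*O
-18717 - C(b(15, 2), Q(2)) = -18717 - 2*18 = -18717 - 1*36 = -18717 - 36 = -18753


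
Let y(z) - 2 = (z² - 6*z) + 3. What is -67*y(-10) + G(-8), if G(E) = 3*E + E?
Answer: -11087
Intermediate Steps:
y(z) = 5 + z² - 6*z (y(z) = 2 + ((z² - 6*z) + 3) = 2 + (3 + z² - 6*z) = 5 + z² - 6*z)
G(E) = 4*E
-67*y(-10) + G(-8) = -67*(5 + (-10)² - 6*(-10)) + 4*(-8) = -67*(5 + 100 + 60) - 32 = -67*165 - 32 = -11055 - 32 = -11087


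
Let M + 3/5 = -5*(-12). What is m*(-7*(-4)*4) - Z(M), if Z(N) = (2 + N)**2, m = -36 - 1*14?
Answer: -234249/25 ≈ -9370.0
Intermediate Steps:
m = -50 (m = -36 - 14 = -50)
M = 297/5 (M = -3/5 - 5*(-12) = -3/5 + 60 = 297/5 ≈ 59.400)
m*(-7*(-4)*4) - Z(M) = -50*(-7*(-4))*4 - (2 + 297/5)**2 = -1400*4 - (307/5)**2 = -50*112 - 1*94249/25 = -5600 - 94249/25 = -234249/25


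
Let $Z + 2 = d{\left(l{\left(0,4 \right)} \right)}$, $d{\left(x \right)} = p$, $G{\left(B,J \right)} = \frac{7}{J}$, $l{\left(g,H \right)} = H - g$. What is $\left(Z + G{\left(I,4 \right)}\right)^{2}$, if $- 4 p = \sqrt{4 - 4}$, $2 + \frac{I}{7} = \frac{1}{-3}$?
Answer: $\frac{1}{16} \approx 0.0625$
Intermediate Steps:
$I = - \frac{49}{3}$ ($I = -14 + \frac{7}{-3} = -14 + 7 \left(- \frac{1}{3}\right) = -14 - \frac{7}{3} = - \frac{49}{3} \approx -16.333$)
$p = 0$ ($p = - \frac{\sqrt{4 - 4}}{4} = - \frac{\sqrt{0}}{4} = \left(- \frac{1}{4}\right) 0 = 0$)
$d{\left(x \right)} = 0$
$Z = -2$ ($Z = -2 + 0 = -2$)
$\left(Z + G{\left(I,4 \right)}\right)^{2} = \left(-2 + \frac{7}{4}\right)^{2} = \left(- \frac{1}{4}\right)^{2} = \frac{1}{16}$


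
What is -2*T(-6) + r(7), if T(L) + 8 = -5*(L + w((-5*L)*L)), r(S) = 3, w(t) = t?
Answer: -1841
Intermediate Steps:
T(L) = -8 - 5*L + 25*L² (T(L) = -8 - 5*(L + (-5*L)*L) = -8 - 5*(L - 5*L²) = -8 + (-5*L + 25*L²) = -8 - 5*L + 25*L²)
-2*T(-6) + r(7) = -2*(-8 - 5*(-6) + 25*(-6)²) + 3 = -2*(-8 + 30 + 25*36) + 3 = -2*(-8 + 30 + 900) + 3 = -2*922 + 3 = -1844 + 3 = -1841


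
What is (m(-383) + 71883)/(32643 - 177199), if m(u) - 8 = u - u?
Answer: -71891/144556 ≈ -0.49732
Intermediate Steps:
m(u) = 8 (m(u) = 8 + (u - u) = 8 + 0 = 8)
(m(-383) + 71883)/(32643 - 177199) = (8 + 71883)/(32643 - 177199) = 71891/(-144556) = 71891*(-1/144556) = -71891/144556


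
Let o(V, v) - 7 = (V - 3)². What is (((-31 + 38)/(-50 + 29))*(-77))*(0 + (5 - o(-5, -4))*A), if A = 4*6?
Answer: -40656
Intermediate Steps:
o(V, v) = 7 + (-3 + V)² (o(V, v) = 7 + (V - 3)² = 7 + (-3 + V)²)
A = 24
(((-31 + 38)/(-50 + 29))*(-77))*(0 + (5 - o(-5, -4))*A) = (((-31 + 38)/(-50 + 29))*(-77))*(0 + (5 - (7 + (-3 - 5)²))*24) = ((7/(-21))*(-77))*(0 + (5 - (7 + (-8)²))*24) = ((7*(-1/21))*(-77))*(0 + (5 - (7 + 64))*24) = (-⅓*(-77))*(0 + (5 - 1*71)*24) = 77*(0 + (5 - 71)*24)/3 = 77*(0 - 66*24)/3 = 77*(0 - 1584)/3 = (77/3)*(-1584) = -40656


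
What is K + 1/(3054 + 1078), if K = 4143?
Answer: 17118877/4132 ≈ 4143.0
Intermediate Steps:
K + 1/(3054 + 1078) = 4143 + 1/(3054 + 1078) = 4143 + 1/4132 = 17118877/4132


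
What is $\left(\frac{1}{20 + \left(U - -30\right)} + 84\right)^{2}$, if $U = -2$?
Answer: $\frac{16265089}{2304} \approx 7059.5$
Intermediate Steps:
$\left(\frac{1}{20 + \left(U - -30\right)} + 84\right)^{2} = \left(\frac{1}{20 - -28} + 84\right)^{2} = \left(\frac{1}{20 + \left(-2 + 30\right)} + 84\right)^{2} = \left(\frac{1}{20 + 28} + 84\right)^{2} = \left(\frac{1}{48} + 84\right)^{2} = \left(\frac{4033}{48}\right)^{2} = \frac{16265089}{2304}$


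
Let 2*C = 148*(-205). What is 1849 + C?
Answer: -13321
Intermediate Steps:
C = -15170 (C = (148*(-205))/2 = (½)*(-30340) = -15170)
1849 + C = 1849 - 15170 = -13321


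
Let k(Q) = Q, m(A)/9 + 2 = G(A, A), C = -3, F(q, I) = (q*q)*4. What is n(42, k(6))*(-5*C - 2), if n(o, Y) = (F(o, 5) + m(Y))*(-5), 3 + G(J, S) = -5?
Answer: -452790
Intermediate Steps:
F(q, I) = 4*q**2 (F(q, I) = q**2*4 = 4*q**2)
G(J, S) = -8 (G(J, S) = -3 - 5 = -8)
m(A) = -90 (m(A) = -18 + 9*(-8) = -18 - 72 = -90)
n(o, Y) = 450 - 20*o**2 (n(o, Y) = (4*o**2 - 90)*(-5) = (-90 + 4*o**2)*(-5) = 450 - 20*o**2)
n(42, k(6))*(-5*C - 2) = (450 - 20*42**2)*(-5*(-3) - 2) = (450 - 20*1764)*(15 - 2) = (450 - 35280)*13 = -34830*13 = -452790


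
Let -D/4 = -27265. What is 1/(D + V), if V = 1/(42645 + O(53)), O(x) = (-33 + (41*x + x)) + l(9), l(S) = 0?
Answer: 44838/4890032281 ≈ 9.1693e-6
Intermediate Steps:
O(x) = -33 + 42*x (O(x) = (-33 + (41*x + x)) + 0 = (-33 + 42*x) + 0 = -33 + 42*x)
D = 109060 (D = -4*(-27265) = 109060)
V = 1/44838 (V = 1/(42645 + (-33 + 42*53)) = 1/(42645 + (-33 + 2226)) = 1/(42645 + 2193) = 1/44838 ≈ 2.2302e-5)
1/(D + V) = 1/(109060 + 1/44838) = 1/(4890032281/44838) = 44838/4890032281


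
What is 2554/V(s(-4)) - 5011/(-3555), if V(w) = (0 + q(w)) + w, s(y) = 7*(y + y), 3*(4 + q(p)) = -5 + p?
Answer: -26030759/856755 ≈ -30.383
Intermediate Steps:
q(p) = -17/3 + p/3 (q(p) = -4 + (-5 + p)/3 = -4 + (-5/3 + p/3) = -17/3 + p/3)
s(y) = 14*y (s(y) = 7*(2*y) = 14*y)
V(w) = -17/3 + 4*w/3 (V(w) = (0 + (-17/3 + w/3)) + w = (-17/3 + w/3) + w = -17/3 + 4*w/3)
2554/V(s(-4)) - 5011/(-3555) = 2554/(-17/3 + 4*(14*(-4))/3) - 5011/(-3555) = 2554/(-17/3 + (4/3)*(-56)) - 5011*(-1/3555) = 2554/(-17/3 - 224/3) + 5011/3555 = 2554/(-241/3) + 5011/3555 = 2554*(-3/241) + 5011/3555 = -7662/241 + 5011/3555 = -26030759/856755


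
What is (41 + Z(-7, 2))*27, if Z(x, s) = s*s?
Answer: 1215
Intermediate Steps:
Z(x, s) = s²
(41 + Z(-7, 2))*27 = (41 + 2²)*27 = (41 + 4)*27 = 45*27 = 1215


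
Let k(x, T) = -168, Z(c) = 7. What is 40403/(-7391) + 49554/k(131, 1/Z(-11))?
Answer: -62173553/206948 ≈ -300.43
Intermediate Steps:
40403/(-7391) + 49554/k(131, 1/Z(-11)) = 40403/(-7391) + 49554/(-168) = 40403*(-1/7391) + 49554*(-1/168) = -40403/7391 - 8259/28 = -62173553/206948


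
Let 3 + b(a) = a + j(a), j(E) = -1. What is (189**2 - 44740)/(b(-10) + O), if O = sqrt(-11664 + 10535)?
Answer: 126266/1325 + 9019*I*sqrt(1129)/1325 ≈ 95.295 + 228.71*I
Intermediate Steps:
O = I*sqrt(1129) (O = sqrt(-1129) = I*sqrt(1129) ≈ 33.601*I)
b(a) = -4 + a (b(a) = -3 + (a - 1) = -3 + (-1 + a) = -4 + a)
(189**2 - 44740)/(b(-10) + O) = (189**2 - 44740)/((-4 - 10) + I*sqrt(1129)) = (35721 - 44740)/(-14 + I*sqrt(1129)) = -9019/(-14 + I*sqrt(1129))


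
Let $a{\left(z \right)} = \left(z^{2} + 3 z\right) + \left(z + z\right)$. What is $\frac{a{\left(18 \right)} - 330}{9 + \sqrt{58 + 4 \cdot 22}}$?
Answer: $- \frac{756}{65} + \frac{84 \sqrt{146}}{65} \approx 3.9842$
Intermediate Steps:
$a{\left(z \right)} = z^{2} + 5 z$ ($a{\left(z \right)} = \left(z^{2} + 3 z\right) + 2 z = z^{2} + 5 z$)
$\frac{a{\left(18 \right)} - 330}{9 + \sqrt{58 + 4 \cdot 22}} = \frac{18 \left(5 + 18\right) - 330}{9 + \sqrt{58 + 4 \cdot 22}} = \frac{18 \cdot 23 - 330}{9 + \sqrt{58 + 88}} = \frac{414 - 330}{9 + \sqrt{146}} = \frac{84}{9 + \sqrt{146}}$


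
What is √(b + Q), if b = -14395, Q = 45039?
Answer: 2*√7661 ≈ 175.05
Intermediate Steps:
√(b + Q) = √(-14395 + 45039) = √30644 = 2*√7661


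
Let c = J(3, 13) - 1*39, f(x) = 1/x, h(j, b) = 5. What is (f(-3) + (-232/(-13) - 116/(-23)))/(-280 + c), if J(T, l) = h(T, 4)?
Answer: -20233/281658 ≈ -0.071835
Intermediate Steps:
J(T, l) = 5
c = -34 (c = 5 - 1*39 = 5 - 39 = -34)
(f(-3) + (-232/(-13) - 116/(-23)))/(-280 + c) = (1/(-3) + (-232/(-13) - 116/(-23)))/(-280 - 34) = (-1/3 + (-232*(-1/13) - 116*(-1/23)))/(-314) = (-1/3 + (232/13 + 116/23))*(-1/314) = (-1/3 + 6844/299)*(-1/314) = (20233/897)*(-1/314) = -20233/281658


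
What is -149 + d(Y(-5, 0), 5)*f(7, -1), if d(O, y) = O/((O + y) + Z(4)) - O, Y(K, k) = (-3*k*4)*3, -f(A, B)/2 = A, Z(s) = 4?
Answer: -149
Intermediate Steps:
f(A, B) = -2*A
Y(K, k) = -36*k (Y(K, k) = -12*k*3 = -36*k)
d(O, y) = -O + O/(4 + O + y) (d(O, y) = O/((O + y) + 4) - O = O/(4 + O + y) - O = -O + O/(4 + O + y))
-149 + d(Y(-5, 0), 5)*f(7, -1) = -149 + (-(-36*0)*(3 - 36*0 + 5)/(4 - 36*0 + 5))*(-2*7) = -149 - 1*0*(3 + 0 + 5)/(4 + 0 + 5)*(-14) = -149 - 1*0*8/9*(-14) = -149 - 1*0*1/9*8*(-14) = -149 + 0*(-14) = -149 + 0 = -149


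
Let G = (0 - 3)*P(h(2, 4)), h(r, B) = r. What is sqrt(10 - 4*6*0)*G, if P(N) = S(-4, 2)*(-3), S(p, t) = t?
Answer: 18*sqrt(10) ≈ 56.921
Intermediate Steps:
P(N) = -6 (P(N) = 2*(-3) = -6)
G = 18 (G = (0 - 3)*(-6) = -3*(-6) = 18)
sqrt(10 - 4*6*0)*G = sqrt(10 - 4*6*0)*18 = sqrt(10 - 24*0)*18 = sqrt(10 + 0)*18 = sqrt(10)*18 = 18*sqrt(10)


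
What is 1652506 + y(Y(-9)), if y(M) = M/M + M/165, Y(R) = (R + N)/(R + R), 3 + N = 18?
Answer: 817990964/495 ≈ 1.6525e+6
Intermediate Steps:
N = 15 (N = -3 + 18 = 15)
Y(R) = (15 + R)/(2*R) (Y(R) = (R + 15)/(R + R) = (15 + R)/((2*R)) = (15 + R)*(1/(2*R)) = (15 + R)/(2*R))
y(M) = 1 + M/165 (y(M) = 1 + M*(1/165) = 1 + M/165)
1652506 + y(Y(-9)) = 1652506 + (1 + ((1/2)*(15 - 9)/(-9))/165) = 1652506 + (1 + ((1/2)*(-1/9)*6)/165) = 1652506 + (1 + (1/165)*(-1/3)) = 1652506 + (1 - 1/495) = 1652506 + 494/495 = 817990964/495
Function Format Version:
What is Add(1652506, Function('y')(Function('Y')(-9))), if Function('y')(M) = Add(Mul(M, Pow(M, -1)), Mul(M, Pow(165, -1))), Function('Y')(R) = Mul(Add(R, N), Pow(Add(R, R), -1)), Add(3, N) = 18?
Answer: Rational(817990964, 495) ≈ 1.6525e+6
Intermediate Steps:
N = 15 (N = Add(-3, 18) = 15)
Function('Y')(R) = Mul(Rational(1, 2), Pow(R, -1), Add(15, R)) (Function('Y')(R) = Mul(Add(R, 15), Pow(Add(R, R), -1)) = Mul(Add(15, R), Pow(Mul(2, R), -1)) = Mul(Add(15, R), Mul(Rational(1, 2), Pow(R, -1))) = Mul(Rational(1, 2), Pow(R, -1), Add(15, R)))
Function('y')(M) = Add(1, Mul(Rational(1, 165), M)) (Function('y')(M) = Add(1, Mul(M, Rational(1, 165))) = Add(1, Mul(Rational(1, 165), M)))
Add(1652506, Function('y')(Function('Y')(-9))) = Add(1652506, Add(1, Mul(Rational(1, 165), Mul(Rational(1, 2), Pow(-9, -1), Add(15, -9))))) = Add(1652506, Add(1, Mul(Rational(1, 165), Mul(Rational(1, 2), Rational(-1, 9), 6)))) = Add(1652506, Add(1, Mul(Rational(1, 165), Rational(-1, 3)))) = Add(1652506, Add(1, Rational(-1, 495))) = Add(1652506, Rational(494, 495)) = Rational(817990964, 495)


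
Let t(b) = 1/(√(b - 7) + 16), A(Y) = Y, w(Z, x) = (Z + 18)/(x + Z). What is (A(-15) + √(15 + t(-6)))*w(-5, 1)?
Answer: 195/4 - 13*√((241 + 15*I*√13)/(16 + I*√13))/4 ≈ 36.138 + 0.0056126*I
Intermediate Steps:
w(Z, x) = (18 + Z)/(Z + x)
t(b) = 1/(16 + √(-7 + b)) (t(b) = 1/(√(-7 + b) + 16) = 1/(16 + √(-7 + b)))
(A(-15) + √(15 + t(-6)))*w(-5, 1) = (-15 + √(15 + 1/(16 + √(-7 - 6))))*((18 - 5)/(-5 + 1)) = (-15 + √(15 + 1/(16 + √(-13))))*(13/(-4)) = (-15 + √(15 + 1/(16 + I*√13)))*(-¼*13) = (-15 + √(15 + 1/(16 + I*√13)))*(-13/4) = 195/4 - 13*√(15 + 1/(16 + I*√13))/4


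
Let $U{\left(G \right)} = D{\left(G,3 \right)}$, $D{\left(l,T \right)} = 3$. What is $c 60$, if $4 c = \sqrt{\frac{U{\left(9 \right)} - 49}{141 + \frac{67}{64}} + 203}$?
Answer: $\frac{15 \sqrt{16750431139}}{9091} \approx 213.55$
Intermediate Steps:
$U{\left(G \right)} = 3$
$c = \frac{\sqrt{16750431139}}{36364}$ ($c = \frac{\sqrt{\frac{3 - 49}{141 + \frac{67}{64}} + 203}}{4} = \frac{\sqrt{- \frac{46}{141 + 67 \cdot \frac{1}{64}} + 203}}{4} = \frac{\sqrt{- \frac{46}{141 + \frac{67}{64}} + 203}}{4} = \frac{\sqrt{- \frac{46}{\frac{9091}{64}} + 203}}{4} = \frac{\sqrt{\left(-46\right) \frac{64}{9091} + 203}}{4} = \frac{\sqrt{- \frac{2944}{9091} + 203}}{4} = \frac{\sqrt{\frac{1842529}{9091}}}{4} = \frac{\frac{1}{9091} \sqrt{16750431139}}{4} = \frac{\sqrt{16750431139}}{36364} \approx 3.5591$)
$c 60 = \frac{\sqrt{16750431139}}{36364} \cdot 60 = \frac{15 \sqrt{16750431139}}{9091}$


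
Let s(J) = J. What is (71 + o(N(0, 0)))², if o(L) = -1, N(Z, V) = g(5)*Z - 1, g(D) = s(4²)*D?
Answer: 4900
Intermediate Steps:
g(D) = 16*D (g(D) = 4²*D = 16*D)
N(Z, V) = -1 + 80*Z (N(Z, V) = (16*5)*Z - 1 = 80*Z - 1 = -1 + 80*Z)
(71 + o(N(0, 0)))² = (71 - 1)² = 70² = 4900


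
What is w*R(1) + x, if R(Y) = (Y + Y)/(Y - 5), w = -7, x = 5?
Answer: 17/2 ≈ 8.5000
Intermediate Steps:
R(Y) = 2*Y/(-5 + Y) (R(Y) = (2*Y)/(-5 + Y) = 2*Y/(-5 + Y))
w*R(1) + x = -14/(-5 + 1) + 5 = -14/(-4) + 5 = -14*(-1)/4 + 5 = -7*(-½) + 5 = 7/2 + 5 = 17/2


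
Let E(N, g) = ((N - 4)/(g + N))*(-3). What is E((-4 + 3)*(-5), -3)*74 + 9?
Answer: -102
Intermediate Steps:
E(N, g) = -3*(-4 + N)/(N + g) (E(N, g) = ((-4 + N)/(N + g))*(-3) = -3*(-4 + N)/(N + g))
E((-4 + 3)*(-5), -3)*74 + 9 = (3*(4 - (-4 + 3)*(-5))/((-4 + 3)*(-5) - 3))*74 + 9 = (3*(4 - (-1)*(-5))/(-1*(-5) - 3))*74 + 9 = (3*(4 - 1*5)/(5 - 3))*74 + 9 = (3*(4 - 5)/2)*74 + 9 = (3*(½)*(-1))*74 + 9 = -3/2*74 + 9 = -111 + 9 = -102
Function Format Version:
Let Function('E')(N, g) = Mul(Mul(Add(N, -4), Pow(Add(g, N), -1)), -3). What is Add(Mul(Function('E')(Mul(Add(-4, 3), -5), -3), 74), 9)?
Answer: -102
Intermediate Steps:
Function('E')(N, g) = Mul(-3, Pow(Add(N, g), -1), Add(-4, N)) (Function('E')(N, g) = Mul(Mul(Add(-4, N), Pow(Add(N, g), -1)), -3) = Mul(Mul(Pow(Add(N, g), -1), Add(-4, N)), -3) = Mul(-3, Pow(Add(N, g), -1), Add(-4, N)))
Add(Mul(Function('E')(Mul(Add(-4, 3), -5), -3), 74), 9) = Add(Mul(Mul(3, Pow(Add(Mul(Add(-4, 3), -5), -3), -1), Add(4, Mul(-1, Mul(Add(-4, 3), -5)))), 74), 9) = Add(Mul(Mul(3, Pow(Add(Mul(-1, -5), -3), -1), Add(4, Mul(-1, Mul(-1, -5)))), 74), 9) = Add(Mul(Mul(3, Pow(Add(5, -3), -1), Add(4, Mul(-1, 5))), 74), 9) = Add(Mul(Mul(3, Pow(2, -1), Add(4, -5)), 74), 9) = Add(Mul(Mul(3, Rational(1, 2), -1), 74), 9) = Add(Mul(Rational(-3, 2), 74), 9) = Add(-111, 9) = -102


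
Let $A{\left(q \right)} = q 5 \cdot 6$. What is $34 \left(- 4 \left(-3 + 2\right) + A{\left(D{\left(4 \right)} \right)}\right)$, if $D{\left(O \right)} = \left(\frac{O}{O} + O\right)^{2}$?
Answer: $25636$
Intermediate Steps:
$D{\left(O \right)} = \left(1 + O\right)^{2}$
$A{\left(q \right)} = 30 q$ ($A{\left(q \right)} = 5 q 6 = 30 q$)
$34 \left(- 4 \left(-3 + 2\right) + A{\left(D{\left(4 \right)} \right)}\right) = 34 \left(- 4 \left(-3 + 2\right) + 30 \left(1 + 4\right)^{2}\right) = 34 \left(\left(-4\right) \left(-1\right) + 30 \cdot 5^{2}\right) = 34 \left(4 + 30 \cdot 25\right) = 34 \left(4 + 750\right) = 34 \cdot 754 = 25636$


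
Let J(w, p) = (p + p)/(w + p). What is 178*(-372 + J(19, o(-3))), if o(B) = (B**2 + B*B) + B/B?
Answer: -66038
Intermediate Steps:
o(B) = 1 + 2*B**2 (o(B) = (B**2 + B**2) + 1 = 2*B**2 + 1 = 1 + 2*B**2)
J(w, p) = 2*p/(p + w) (J(w, p) = (2*p)/(p + w) = 2*p/(p + w))
178*(-372 + J(19, o(-3))) = 178*(-372 + 2*(1 + 2*(-3)**2)/((1 + 2*(-3)**2) + 19)) = 178*(-372 + 2*(1 + 2*9)/((1 + 2*9) + 19)) = 178*(-372 + 2*(1 + 18)/((1 + 18) + 19)) = 178*(-372 + 2*19/(19 + 19)) = 178*(-372 + 2*19/38) = 178*(-372 + 2*19*(1/38)) = 178*(-372 + 1) = 178*(-371) = -66038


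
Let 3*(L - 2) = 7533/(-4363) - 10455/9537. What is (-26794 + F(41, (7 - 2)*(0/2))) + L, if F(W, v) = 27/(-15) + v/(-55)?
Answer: -327919800497/12238215 ≈ -26795.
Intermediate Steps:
L = 2592200/2447643 (L = 2 + (7533/(-4363) - 10455/9537)/3 = 2 + (7533*(-1/4363) - 10455*1/9537)/3 = 2 + (-7533/4363 - 205/187)/3 = 2 + (⅓)*(-2303086/815881) = 2 - 2303086/2447643 = 2592200/2447643 ≈ 1.0591)
F(W, v) = -9/5 - v/55 (F(W, v) = 27*(-1/15) + v*(-1/55) = -9/5 - v/55)
(-26794 + F(41, (7 - 2)*(0/2))) + L = (-26794 + (-9/5 - (7 - 2)*0/2/55)) + 2592200/2447643 = (-26794 + (-9/5 - 0*(½)/11)) + 2592200/2447643 = (-26794 + (-9/5 - 0/11)) + 2592200/2447643 = (-26794 + (-9/5 - 1/55*0)) + 2592200/2447643 = (-26794 + (-9/5 + 0)) + 2592200/2447643 = (-26794 - 9/5) + 2592200/2447643 = -133979/5 + 2592200/2447643 = -327919800497/12238215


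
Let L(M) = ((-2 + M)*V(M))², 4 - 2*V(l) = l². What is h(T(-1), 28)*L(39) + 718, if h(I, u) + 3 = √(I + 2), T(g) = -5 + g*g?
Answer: -9451391051/4 + 3150464641*I*√2/4 ≈ -2.3628e+9 + 1.1139e+9*I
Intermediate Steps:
V(l) = 2 - l²/2
T(g) = -5 + g²
h(I, u) = -3 + √(2 + I) (h(I, u) = -3 + √(I + 2) = -3 + √(2 + I))
L(M) = (-2 + M)²*(2 - M²/2)² (L(M) = ((-2 + M)*(2 - M²/2))² = (-2 + M)²*(2 - M²/2)²)
h(T(-1), 28)*L(39) + 718 = (-3 + √(2 + (-5 + (-1)²)))*((-4 + 39²)²*(-2 + 39)²/4) + 718 = (-3 + √(2 + (-5 + 1)))*((¼)*(-4 + 1521)²*37²) + 718 = (-3 + √(2 - 4))*((¼)*1517²*1369) + 718 = (-3 + √(-2))*((¼)*2301289*1369) + 718 = (-3 + I*√2)*(3150464641/4) + 718 = (-9451393923/4 + 3150464641*I*√2/4) + 718 = -9451391051/4 + 3150464641*I*√2/4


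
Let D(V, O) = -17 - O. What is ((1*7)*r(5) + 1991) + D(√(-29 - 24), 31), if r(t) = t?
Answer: 1978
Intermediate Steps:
((1*7)*r(5) + 1991) + D(√(-29 - 24), 31) = ((1*7)*5 + 1991) + (-17 - 1*31) = (7*5 + 1991) + (-17 - 31) = (35 + 1991) - 48 = 2026 - 48 = 1978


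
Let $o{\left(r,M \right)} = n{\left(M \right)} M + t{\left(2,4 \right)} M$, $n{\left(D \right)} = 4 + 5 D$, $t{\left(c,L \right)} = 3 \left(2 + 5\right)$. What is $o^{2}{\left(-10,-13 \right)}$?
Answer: $270400$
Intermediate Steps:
$t{\left(c,L \right)} = 21$ ($t{\left(c,L \right)} = 3 \cdot 7 = 21$)
$o{\left(r,M \right)} = 21 M + M \left(4 + 5 M\right)$ ($o{\left(r,M \right)} = \left(4 + 5 M\right) M + 21 M = M \left(4 + 5 M\right) + 21 M = 21 M + M \left(4 + 5 M\right)$)
$o^{2}{\left(-10,-13 \right)} = \left(5 \left(-13\right) \left(5 - 13\right)\right)^{2} = \left(5 \left(-13\right) \left(-8\right)\right)^{2} = 520^{2} = 270400$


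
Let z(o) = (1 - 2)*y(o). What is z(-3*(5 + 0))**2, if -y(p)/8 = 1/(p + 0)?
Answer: 64/225 ≈ 0.28444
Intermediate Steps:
y(p) = -8/p (y(p) = -8/(p + 0) = -8/p)
z(o) = 8/o (z(o) = (1 - 2)*(-8/o) = -(-8)/o = 8/o)
z(-3*(5 + 0))**2 = (8/((-3*(5 + 0))))**2 = (8/((-3*5)))**2 = (8/(-15))**2 = (8*(-1/15))**2 = (-8/15)**2 = 64/225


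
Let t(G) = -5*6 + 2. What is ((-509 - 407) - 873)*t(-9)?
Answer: 50092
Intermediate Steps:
t(G) = -28 (t(G) = -30 + 2 = -28)
((-509 - 407) - 873)*t(-9) = ((-509 - 407) - 873)*(-28) = (-916 - 873)*(-28) = -1789*(-28) = 50092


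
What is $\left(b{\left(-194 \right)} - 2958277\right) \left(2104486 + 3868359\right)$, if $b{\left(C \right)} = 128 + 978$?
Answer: $-17662724021495$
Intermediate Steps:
$b{\left(C \right)} = 1106$
$\left(b{\left(-194 \right)} - 2958277\right) \left(2104486 + 3868359\right) = \left(1106 - 2958277\right) \left(2104486 + 3868359\right) = \left(-2957171\right) 5972845 = -17662724021495$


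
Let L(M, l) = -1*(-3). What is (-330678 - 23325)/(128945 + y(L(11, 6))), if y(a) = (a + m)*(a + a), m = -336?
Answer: -354003/126947 ≈ -2.7886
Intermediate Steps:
L(M, l) = 3
y(a) = 2*a*(-336 + a) (y(a) = (a - 336)*(a + a) = (-336 + a)*(2*a) = 2*a*(-336 + a))
(-330678 - 23325)/(128945 + y(L(11, 6))) = (-330678 - 23325)/(128945 + 2*3*(-336 + 3)) = -354003/(128945 + 2*3*(-333)) = -354003/(128945 - 1998) = -354003/126947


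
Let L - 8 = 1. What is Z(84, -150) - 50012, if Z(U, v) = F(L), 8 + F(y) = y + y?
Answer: -50002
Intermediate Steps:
L = 9 (L = 8 + 1 = 9)
F(y) = -8 + 2*y (F(y) = -8 + (y + y) = -8 + 2*y)
Z(U, v) = 10 (Z(U, v) = -8 + 2*9 = -8 + 18 = 10)
Z(84, -150) - 50012 = 10 - 50012 = -50002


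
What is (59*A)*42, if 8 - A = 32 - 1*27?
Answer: 7434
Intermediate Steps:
A = 3 (A = 8 - (32 - 1*27) = 8 - (32 - 27) = 8 - 1*5 = 8 - 5 = 3)
(59*A)*42 = (59*3)*42 = 177*42 = 7434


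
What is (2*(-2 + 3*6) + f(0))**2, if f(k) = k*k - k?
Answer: 1024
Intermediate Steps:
f(k) = k**2 - k
(2*(-2 + 3*6) + f(0))**2 = (2*(-2 + 3*6) + 0*(-1 + 0))**2 = (2*(-2 + 18) + 0*(-1))**2 = (2*16 + 0)**2 = (32 + 0)**2 = 32**2 = 1024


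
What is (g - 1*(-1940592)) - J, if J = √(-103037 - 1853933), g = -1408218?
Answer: 532374 - I*√1956970 ≈ 5.3237e+5 - 1398.9*I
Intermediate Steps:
J = I*√1956970 (J = √(-1956970) = I*√1956970 ≈ 1398.9*I)
(g - 1*(-1940592)) - J = (-1408218 - 1*(-1940592)) - I*√1956970 = (-1408218 + 1940592) - I*√1956970 = 532374 - I*√1956970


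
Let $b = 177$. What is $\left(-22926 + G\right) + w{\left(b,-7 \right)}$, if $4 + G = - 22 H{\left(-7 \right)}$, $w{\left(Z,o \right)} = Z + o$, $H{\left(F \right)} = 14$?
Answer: $-23068$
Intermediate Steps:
$G = -312$ ($G = -4 - 308 = -312$)
$\left(-22926 + G\right) + w{\left(b,-7 \right)} = \left(-22926 - 312\right) + \left(177 - 7\right) = -23238 + 170 = -23068$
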